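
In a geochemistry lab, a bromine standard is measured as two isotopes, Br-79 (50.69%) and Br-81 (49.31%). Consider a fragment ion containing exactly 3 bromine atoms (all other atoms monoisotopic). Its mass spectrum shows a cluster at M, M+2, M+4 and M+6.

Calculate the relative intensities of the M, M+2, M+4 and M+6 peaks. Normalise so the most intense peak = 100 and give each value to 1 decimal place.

34.3 : 100.0 : 97.3 : 31.5

The 3 Br atoms are independent, so intensities follow the terms of (0.5069 + 0.4931)^3.
P(M) = 0.5069^3 = 0.130247
P(M+2) = 3 × 0.5069^2 × 0.4931^1 = 0.380103
P(M+4) = 3 × 0.5069^1 × 0.4931^2 = 0.369755
P(M+6) = 0.4931^3 = 0.119896
The M+2 peak is largest (0.380103); scaling to 100 gives 34.3 : 100.0 : 97.3 : 31.5.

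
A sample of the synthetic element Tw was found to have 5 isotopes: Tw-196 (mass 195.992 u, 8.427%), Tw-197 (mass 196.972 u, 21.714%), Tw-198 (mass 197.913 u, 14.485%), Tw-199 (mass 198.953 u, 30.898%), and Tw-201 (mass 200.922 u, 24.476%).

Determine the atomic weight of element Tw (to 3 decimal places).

198.605 u

Weight each isotope mass by its fractional abundance: 0.08427 × 195.992 + 0.21714 × 196.972 + 0.14485 × 197.913 + 0.30898 × 198.953 + 0.24476 × 200.922
= 16.5162 + 42.7705 + 28.6677 + 61.4725 + 49.1777 = 198.6046 u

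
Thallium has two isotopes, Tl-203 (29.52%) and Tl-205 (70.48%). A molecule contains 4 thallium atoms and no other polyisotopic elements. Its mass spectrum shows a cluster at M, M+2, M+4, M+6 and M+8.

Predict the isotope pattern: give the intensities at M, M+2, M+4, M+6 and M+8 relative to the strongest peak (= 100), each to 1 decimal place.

1.8 : 17.5 : 62.8 : 100.0 : 59.7

Expanding (0.2952 + 0.7048)^4:
P(M) = 0.2952^4 = 0.007594
P(M+2) = 4 × 0.2952^3 × 0.7048^1 = 0.072523
P(M+4) = 6 × 0.2952^2 × 0.7048^2 = 0.259726
P(M+6) = 4 × 0.2952^1 × 0.7048^3 = 0.413403
P(M+8) = 0.7048^4 = 0.246754
The M+6 peak is largest (0.413403); scaling to 100 gives 1.8 : 17.5 : 62.8 : 100.0 : 59.7.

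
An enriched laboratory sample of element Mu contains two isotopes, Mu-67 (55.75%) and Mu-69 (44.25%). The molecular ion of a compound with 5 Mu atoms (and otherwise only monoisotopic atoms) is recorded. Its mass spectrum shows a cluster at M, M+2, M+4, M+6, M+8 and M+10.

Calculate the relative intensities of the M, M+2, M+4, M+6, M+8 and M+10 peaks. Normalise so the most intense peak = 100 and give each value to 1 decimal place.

Each Mu atom is independently Mu-67 (p = 0.5575) or Mu-69 (q = 0.4425); the cluster is the binomial expansion (p + q)^5.
P(M) = 0.5575^5 = 0.053855
P(M+2) = 5 × 0.5575^4 × 0.4425^1 = 0.213729
P(M+4) = 10 × 0.5575^3 × 0.4425^2 = 0.339282
P(M+6) = 10 × 0.5575^2 × 0.4425^3 = 0.269296
P(M+8) = 5 × 0.5575^1 × 0.4425^4 = 0.106873
P(M+10) = 0.4425^5 = 0.016965
The M+4 peak is largest (0.339282); scaling to 100 gives 15.9 : 63.0 : 100.0 : 79.4 : 31.5 : 5.0.

15.9 : 63.0 : 100.0 : 79.4 : 31.5 : 5.0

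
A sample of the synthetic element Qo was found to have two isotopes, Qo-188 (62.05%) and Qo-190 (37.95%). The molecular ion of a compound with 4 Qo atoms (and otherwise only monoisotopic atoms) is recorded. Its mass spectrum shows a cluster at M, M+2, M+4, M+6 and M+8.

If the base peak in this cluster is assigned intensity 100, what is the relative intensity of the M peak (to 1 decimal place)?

40.9

(0.6205 + 0.3795)^4 gives M 0.1482, M+2 0.3627, M+4 0.3327, M+6 0.1357, M+8 0.0207; the largest is M+2.
P(M+2) = C(4,1) × 0.6205^3 × 0.3795^1 = 4 × 0.23890507 × 0.3795 = 0.362658 (base)
P(M) = C(4,0) × 0.6205^4 × 0.3795^0 = 1 × 0.14824059 × 1.0000 = 0.148241
Relative intensity = 0.148241 / 0.362658 × 100 = 40.9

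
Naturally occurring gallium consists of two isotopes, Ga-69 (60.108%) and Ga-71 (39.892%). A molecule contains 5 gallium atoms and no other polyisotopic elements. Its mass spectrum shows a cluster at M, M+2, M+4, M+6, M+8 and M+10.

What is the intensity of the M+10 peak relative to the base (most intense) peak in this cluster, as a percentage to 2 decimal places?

2.92%

Binomial terms of (0.60108 + 0.39892)^5: M 0.0785, M+2 0.2604, M+4 0.3456, M+6 0.2294, M+8 0.0761, M+10 0.0101 → M+4 is the base peak.
P(M+4) = C(5,2) × 0.60108^3 × 0.39892^2 = 10 × 0.2171685 × 0.15913717 = 0.345596 (base)
P(M+10) = C(5,5) × 0.60108^0 × 0.39892^5 = 1 × 1.0000 × 0.0101025 = 0.010103
Relative intensity = 0.010103 / 0.345596 × 100 = 2.92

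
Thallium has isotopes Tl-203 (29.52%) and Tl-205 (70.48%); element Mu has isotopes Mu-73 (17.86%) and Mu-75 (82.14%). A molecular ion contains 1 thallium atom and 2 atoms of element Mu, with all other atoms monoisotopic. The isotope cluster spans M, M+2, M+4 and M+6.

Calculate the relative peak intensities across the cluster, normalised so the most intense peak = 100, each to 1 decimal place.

Thallium pattern (n=1): 0.2952 : 0.7048
Element Mu pattern (n=2): 0.03189796 : 0.29340408 : 0.67469796
Convolve the two distributions (both contribute in 2-u steps):
  M: 0.2952×0.03189796 = 0.009416
  M+2: 0.2952×0.29340408 + 0.7048×0.03189796 = 0.109095
  M+4: 0.2952×0.67469796 + 0.7048×0.29340408 = 0.405962
  M+6: 0.7048×0.67469796 = 0.475527
Scale to base peak (0.475527) = 100: 2.0 : 22.9 : 85.4 : 100.0

2.0 : 22.9 : 85.4 : 100.0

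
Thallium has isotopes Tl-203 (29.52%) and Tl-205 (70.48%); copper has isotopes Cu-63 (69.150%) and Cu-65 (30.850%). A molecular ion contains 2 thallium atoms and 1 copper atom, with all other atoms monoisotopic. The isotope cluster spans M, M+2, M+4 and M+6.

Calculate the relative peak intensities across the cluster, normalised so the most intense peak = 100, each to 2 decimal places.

12.77 : 66.68 : 100.00 : 32.48

Thallium pattern (n=2): 0.08714304 : 0.41611392 : 0.49674304
Copper pattern (n=1): 0.6915 : 0.3085
Convolve the two distributions (both contribute in 2-u steps):
  M: 0.08714304×0.6915 = 0.060259
  M+2: 0.08714304×0.3085 + 0.41611392×0.6915 = 0.314626
  M+4: 0.41611392×0.3085 + 0.49674304×0.6915 = 0.471869
  M+6: 0.49674304×0.3085 = 0.153245
Scale to base peak (0.471869) = 100: 12.77 : 66.68 : 100.00 : 32.48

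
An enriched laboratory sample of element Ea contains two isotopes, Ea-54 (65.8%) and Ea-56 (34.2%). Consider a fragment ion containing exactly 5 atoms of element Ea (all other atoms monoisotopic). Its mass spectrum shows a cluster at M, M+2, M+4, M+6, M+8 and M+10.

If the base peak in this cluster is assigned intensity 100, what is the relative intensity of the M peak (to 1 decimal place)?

Term probabilities: M 0.1233, M+2 0.3206, M+4 0.3332, M+6 0.1732, M+8 0.0450, M+10 0.0047. Base peak = M+4.
P(M+4) = C(5,2) × 0.658^3 × 0.342^2 = 10 × 0.28489031 × 0.116964 = 0.333219 (base)
P(M) = C(5,0) × 0.658^5 × 0.342^0 = 1 × 0.12334725 × 1.0000 = 0.123347
Relative intensity = 0.123347 / 0.333219 × 100 = 37.0

37.0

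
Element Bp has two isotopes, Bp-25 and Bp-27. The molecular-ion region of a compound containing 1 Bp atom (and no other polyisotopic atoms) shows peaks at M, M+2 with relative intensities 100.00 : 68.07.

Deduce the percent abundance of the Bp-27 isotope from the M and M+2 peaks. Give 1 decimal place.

If p is the fraction of Bp that is Bp-25, then I(M+2)/I(M) = [C(1,1)·p^0·(1−p)] / p^1 = 1·(1−p)/p = 68.07/100.00 = 0.6807
(1−p)/p = 0.6807/1 = 0.6807  ⇒  p = 1/(1 + 0.6807) = 0.5950
Bp-25: 59.5%, Bp-27: 40.5%.

40.5%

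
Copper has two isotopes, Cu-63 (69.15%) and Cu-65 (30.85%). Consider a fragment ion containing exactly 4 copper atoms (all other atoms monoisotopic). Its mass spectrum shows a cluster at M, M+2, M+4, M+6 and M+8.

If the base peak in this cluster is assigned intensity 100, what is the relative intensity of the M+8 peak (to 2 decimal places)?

(0.6915 + 0.3085)^4 gives M 0.2286, M+2 0.4080, M+4 0.2731, M+6 0.0812, M+8 0.0091; the largest is M+2.
P(M+2) = C(4,1) × 0.6915^3 × 0.3085^1 = 4 × 0.33065611 × 0.3085 = 0.408030 (base)
P(M+8) = C(4,4) × 0.6915^0 × 0.3085^4 = 1 × 1.0000 × 0.00905776 = 0.009058
Relative intensity = 0.009058 / 0.408030 × 100 = 2.22

2.22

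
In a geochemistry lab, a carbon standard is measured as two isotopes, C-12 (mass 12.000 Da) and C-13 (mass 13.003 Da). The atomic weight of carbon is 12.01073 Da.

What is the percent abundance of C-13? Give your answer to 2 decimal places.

With x = fraction of C-12 (so C-13 is 1 − x):
12.000·x + 13.003·(1 − x) = 12.01073
(12.000 − 13.003)·x = 12.01073 − 13.003
x = -0.99227 / -1.003 = 0.98930 → 98.93% C-12, 1.07% C-13.

1.07%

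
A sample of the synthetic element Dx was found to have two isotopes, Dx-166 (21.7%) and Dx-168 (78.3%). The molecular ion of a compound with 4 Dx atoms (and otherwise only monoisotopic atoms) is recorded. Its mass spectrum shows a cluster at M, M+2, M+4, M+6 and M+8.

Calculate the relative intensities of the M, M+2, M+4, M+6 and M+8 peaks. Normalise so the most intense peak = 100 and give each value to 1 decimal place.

0.5 : 7.7 : 41.6 : 100.0 : 90.2

Each Dx atom is independently Dx-166 (p = 0.217) or Dx-168 (q = 0.783); the cluster is the binomial expansion (p + q)^4.
P(M) = 0.217^4 = 0.002217
P(M+2) = 4 × 0.217^3 × 0.783^1 = 0.032004
P(M+4) = 6 × 0.217^2 × 0.783^2 = 0.173218
P(M+6) = 4 × 0.217^1 × 0.783^3 = 0.416682
P(M+8) = 0.783^4 = 0.375878
The M+6 peak is largest (0.416682); scaling to 100 gives 0.5 : 7.7 : 41.6 : 100.0 : 90.2.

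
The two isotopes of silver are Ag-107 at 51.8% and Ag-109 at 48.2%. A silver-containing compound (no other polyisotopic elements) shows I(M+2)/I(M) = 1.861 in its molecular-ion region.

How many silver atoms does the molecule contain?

2

The M+2/M ratio from n Ag atoms is n · q/p = n · 0.482/0.518.
n = 1.861 × 0.518/0.482 = 2.00 ≈ 2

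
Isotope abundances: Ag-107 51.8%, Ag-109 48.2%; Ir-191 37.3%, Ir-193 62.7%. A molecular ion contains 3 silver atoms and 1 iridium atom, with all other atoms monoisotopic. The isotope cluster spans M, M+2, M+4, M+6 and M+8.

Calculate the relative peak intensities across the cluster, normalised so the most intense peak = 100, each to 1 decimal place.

13.7 : 61.4 : 100.0 : 70.9 : 18.6

Silver pattern (n=3): 0.13899183 : 0.3879965 : 0.3610315 : 0.11198017
Iridium pattern (n=1): 0.3730 : 0.6270
Convolve the two distributions (both contribute in 2-u steps):
  M: 0.13899183×0.3730 = 0.051844
  M+2: 0.13899183×0.6270 + 0.3879965×0.3730 = 0.231871
  M+4: 0.3879965×0.6270 + 0.3610315×0.3730 = 0.377939
  M+6: 0.3610315×0.6270 + 0.11198017×0.3730 = 0.268135
  M+8: 0.11198017×0.6270 = 0.070212
Scale to base peak (0.377939) = 100: 13.7 : 61.4 : 100.0 : 70.9 : 18.6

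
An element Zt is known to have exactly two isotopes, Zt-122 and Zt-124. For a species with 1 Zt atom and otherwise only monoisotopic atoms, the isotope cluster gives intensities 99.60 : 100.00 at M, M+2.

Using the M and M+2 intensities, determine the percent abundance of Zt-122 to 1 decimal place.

Write p for the Zt-122 fraction. I(M+2)/I(M) = [C(1,1)·p^0·(1−p)] / p^1 = 1·(1−p)/p = 100.00/99.60 = 1.0040
(1−p)/p = 1.0040/1 = 1.0040  ⇒  p = 1/(1 + 1.0040) = 0.4990
Zt-122: 49.9%, Zt-124: 50.1%.

49.9%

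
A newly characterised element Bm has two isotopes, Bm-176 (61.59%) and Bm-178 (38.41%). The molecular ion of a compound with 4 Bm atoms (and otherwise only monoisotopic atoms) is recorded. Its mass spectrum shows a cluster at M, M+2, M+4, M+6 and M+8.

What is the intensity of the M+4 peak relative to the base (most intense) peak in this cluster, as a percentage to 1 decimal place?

93.5%

(0.6159 + 0.3841)^4 gives M 0.1439, M+2 0.3590, M+4 0.3358, M+6 0.1396, M+8 0.0218; the largest is M+2.
P(M+2) = C(4,1) × 0.6159^3 × 0.3841^1 = 4 × 0.23363108 × 0.3841 = 0.358951 (base)
P(M+4) = C(4,2) × 0.6159^2 × 0.3841^2 = 6 × 0.37933281 × 0.14753281 = 0.335784
Relative intensity = 0.335784 / 0.358951 × 100 = 93.5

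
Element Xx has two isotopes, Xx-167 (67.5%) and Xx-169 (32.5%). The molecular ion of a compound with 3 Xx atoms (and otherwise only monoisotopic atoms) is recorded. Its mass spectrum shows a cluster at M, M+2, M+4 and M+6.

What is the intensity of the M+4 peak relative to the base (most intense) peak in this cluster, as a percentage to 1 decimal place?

48.1%

(0.675 + 0.325)^3 gives M 0.3075, M+2 0.4442, M+4 0.2139, M+6 0.0343; the largest is M+2.
P(M+2) = C(3,1) × 0.675^2 × 0.325^1 = 3 × 0.455625 × 0.3250 = 0.444234 (base)
P(M+4) = C(3,2) × 0.675^1 × 0.325^2 = 3 × 0.6750 × 0.105625 = 0.213891
Relative intensity = 0.213891 / 0.444234 × 100 = 48.1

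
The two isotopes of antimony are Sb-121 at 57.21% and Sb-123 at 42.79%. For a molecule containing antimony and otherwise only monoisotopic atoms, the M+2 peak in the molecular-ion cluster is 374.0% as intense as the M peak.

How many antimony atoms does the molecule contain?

With n Sb atoms, P(M+2)/P(M) = C(n,1)·p^(n−1)q / p^n = n·q/p = n · 0.4279/0.5721.
n = 3.740 × 0.5721/0.4279 = 5.00 ≈ 5

5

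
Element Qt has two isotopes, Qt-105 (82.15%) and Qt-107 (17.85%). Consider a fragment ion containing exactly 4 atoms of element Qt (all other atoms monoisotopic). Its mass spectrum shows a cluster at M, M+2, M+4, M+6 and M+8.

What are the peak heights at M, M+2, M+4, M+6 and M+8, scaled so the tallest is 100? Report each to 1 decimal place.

100.0 : 86.9 : 28.3 : 4.1 : 0.2

Each Qt atom is independently Qt-105 (p = 0.8215) or Qt-107 (q = 0.1785); the cluster is the binomial expansion (p + q)^4.
P(M) = 0.8215^4 = 0.455439
P(M+2) = 4 × 0.8215^3 × 0.1785^1 = 0.395841
P(M+4) = 6 × 0.8215^2 × 0.1785^2 = 0.129016
P(M+6) = 4 × 0.8215^1 × 0.1785^3 = 0.018689
P(M+8) = 0.1785^4 = 0.001015
The M peak is largest (0.455439); scaling to 100 gives 100.0 : 86.9 : 28.3 : 4.1 : 0.2.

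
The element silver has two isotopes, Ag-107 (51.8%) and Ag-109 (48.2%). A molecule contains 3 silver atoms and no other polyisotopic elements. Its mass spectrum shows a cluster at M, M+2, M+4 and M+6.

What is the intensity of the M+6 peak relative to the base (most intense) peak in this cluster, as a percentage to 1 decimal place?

(0.518 + 0.482)^3 gives M 0.1390, M+2 0.3880, M+4 0.3610, M+6 0.1120; the largest is M+2.
P(M+2) = C(3,1) × 0.518^2 × 0.482^1 = 3 × 0.268324 × 0.4820 = 0.387997 (base)
P(M+6) = C(3,3) × 0.518^0 × 0.482^3 = 1 × 1.0000 × 0.11198017 = 0.111980
Relative intensity = 0.111980 / 0.387997 × 100 = 28.9

28.9%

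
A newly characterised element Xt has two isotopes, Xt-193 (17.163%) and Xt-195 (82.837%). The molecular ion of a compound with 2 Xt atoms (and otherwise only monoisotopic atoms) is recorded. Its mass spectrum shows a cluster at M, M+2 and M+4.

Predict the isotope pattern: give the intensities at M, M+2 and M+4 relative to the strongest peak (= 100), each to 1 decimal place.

4.3 : 41.4 : 100.0

The 2 Xt atoms are independent, so intensities follow the terms of (0.17163 + 0.82837)^2.
P(M) = 0.17163^2 = 0.029457
P(M+2) = 2 × 0.17163^1 × 0.82837^1 = 0.284346
P(M+4) = 0.82837^2 = 0.686197
The M+4 peak is largest (0.686197); scaling to 100 gives 4.3 : 41.4 : 100.0.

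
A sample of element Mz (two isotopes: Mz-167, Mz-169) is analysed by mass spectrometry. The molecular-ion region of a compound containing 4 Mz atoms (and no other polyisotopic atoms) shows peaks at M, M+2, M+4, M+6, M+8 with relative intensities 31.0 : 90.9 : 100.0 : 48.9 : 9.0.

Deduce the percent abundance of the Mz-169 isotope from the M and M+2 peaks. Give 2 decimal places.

Let p = fractional abundance of Mz-167. I(M+2)/I(M) = [C(4,1)·p^3·(1−p)] / p^4 = 4·(1−p)/p = 90.9/31.0 = 2.9323
(1−p)/p = 2.9323/4 = 0.7331  ⇒  p = 1/(1 + 0.7331) = 0.5770
Mz-167: 57.70%, Mz-169: 42.30%.

42.30%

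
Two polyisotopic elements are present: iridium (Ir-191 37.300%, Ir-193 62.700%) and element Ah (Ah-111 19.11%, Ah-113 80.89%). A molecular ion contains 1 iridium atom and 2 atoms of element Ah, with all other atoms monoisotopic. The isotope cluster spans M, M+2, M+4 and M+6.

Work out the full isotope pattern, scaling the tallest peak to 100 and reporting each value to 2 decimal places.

3.11 : 31.56 : 100.00 : 93.69

Iridium pattern (n=1): 0.3730 : 0.6270
Element Ah pattern (n=2): 0.03651921 : 0.30916158 : 0.65431921
Convolve the two distributions (both contribute in 2-u steps):
  M: 0.3730×0.03651921 = 0.013622
  M+2: 0.3730×0.30916158 + 0.6270×0.03651921 = 0.138215
  M+4: 0.3730×0.65431921 + 0.6270×0.30916158 = 0.437905
  M+6: 0.6270×0.65431921 = 0.410258
Scale to base peak (0.437905) = 100: 3.11 : 31.56 : 100.00 : 93.69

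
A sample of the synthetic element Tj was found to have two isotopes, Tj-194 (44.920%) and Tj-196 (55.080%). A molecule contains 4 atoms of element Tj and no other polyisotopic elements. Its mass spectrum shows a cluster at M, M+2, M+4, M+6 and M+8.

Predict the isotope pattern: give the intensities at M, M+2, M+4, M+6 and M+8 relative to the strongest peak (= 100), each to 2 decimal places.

Expanding (0.44920 + 0.55080)^4:
P(M) = 0.44920^4 = 0.040715
P(M+2) = 4 × 0.44920^3 × 0.55080^1 = 0.199698
P(M+4) = 6 × 0.44920^2 × 0.55080^2 = 0.367298
P(M+6) = 4 × 0.44920^1 × 0.55080^3 = 0.300249
P(M+8) = 0.55080^4 = 0.092040
The M+4 peak is largest (0.367298); scaling to 100 gives 11.09 : 54.37 : 100.00 : 81.75 : 25.06.

11.09 : 54.37 : 100.00 : 81.75 : 25.06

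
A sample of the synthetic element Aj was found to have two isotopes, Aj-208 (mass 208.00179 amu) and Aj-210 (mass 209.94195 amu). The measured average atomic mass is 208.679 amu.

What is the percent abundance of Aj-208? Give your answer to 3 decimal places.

Let x be the fractional abundance of Aj-208; then Aj-210 has abundance 1 − x.
208.00179·x + 209.94195·(1 − x) = 208.679
(208.00179 − 209.94195)·x = 208.679 − 209.94195
x = -1.26295 / -1.94016 = 0.65095 → 65.095% Aj-208, 34.905% Aj-210.

65.095%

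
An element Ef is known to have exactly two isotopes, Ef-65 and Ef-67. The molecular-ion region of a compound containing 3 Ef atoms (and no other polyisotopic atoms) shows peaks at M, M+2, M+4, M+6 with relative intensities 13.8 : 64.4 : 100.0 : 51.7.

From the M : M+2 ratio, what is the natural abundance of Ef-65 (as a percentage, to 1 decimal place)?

39.1%

Write p for the Ef-65 fraction. I(M+2)/I(M) = [C(3,1)·p^2·(1−p)] / p^3 = 3·(1−p)/p = 64.4/13.8 = 4.6667
(1−p)/p = 4.6667/3 = 1.5556  ⇒  p = 1/(1 + 1.5556) = 0.3913
Ef-65: 39.1%, Ef-67: 60.9%.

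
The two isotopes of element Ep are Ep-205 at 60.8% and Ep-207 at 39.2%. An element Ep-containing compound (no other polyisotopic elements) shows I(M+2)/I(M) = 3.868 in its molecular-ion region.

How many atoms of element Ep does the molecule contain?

The M+2/M ratio from n Ep atoms is n · q/p = n · 0.392/0.608.
n = 3.868 × 0.608/0.392 = 6.00 ≈ 6

6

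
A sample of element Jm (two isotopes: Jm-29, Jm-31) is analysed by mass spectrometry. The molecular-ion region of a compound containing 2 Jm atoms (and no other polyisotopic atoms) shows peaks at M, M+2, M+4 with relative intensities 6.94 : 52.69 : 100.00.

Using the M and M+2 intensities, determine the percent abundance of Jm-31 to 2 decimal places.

Let p = fractional abundance of Jm-29. I(M+2)/I(M) = [C(2,1)·p^1·(1−p)] / p^2 = 2·(1−p)/p = 52.69/6.94 = 7.5922
(1−p)/p = 7.5922/2 = 3.7961  ⇒  p = 1/(1 + 3.7961) = 0.2085
Jm-29: 20.85%, Jm-31: 79.15%.

79.15%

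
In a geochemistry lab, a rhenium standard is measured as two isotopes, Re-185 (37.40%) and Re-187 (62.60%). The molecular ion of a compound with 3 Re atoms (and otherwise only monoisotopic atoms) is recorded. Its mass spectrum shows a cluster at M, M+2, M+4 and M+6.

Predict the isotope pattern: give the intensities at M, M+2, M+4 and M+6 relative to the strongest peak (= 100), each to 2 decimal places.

Expanding (0.3740 + 0.6260)^3:
P(M) = 0.3740^3 = 0.052314
P(M+2) = 3 × 0.3740^2 × 0.6260^1 = 0.262687
P(M+4) = 3 × 0.3740^1 × 0.6260^2 = 0.439685
P(M+6) = 0.6260^3 = 0.245314
The M+4 peak is largest (0.439685); scaling to 100 gives 11.90 : 59.74 : 100.00 : 55.79.

11.90 : 59.74 : 100.00 : 55.79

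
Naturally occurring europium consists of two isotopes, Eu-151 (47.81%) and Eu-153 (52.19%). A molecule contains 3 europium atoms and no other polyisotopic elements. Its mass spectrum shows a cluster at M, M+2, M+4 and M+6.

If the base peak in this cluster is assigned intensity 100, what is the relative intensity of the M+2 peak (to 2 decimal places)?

(0.4781 + 0.5219)^3 gives M 0.1093, M+2 0.3579, M+4 0.3907, M+6 0.1422; the largest is M+4.
P(M+4) = C(3,2) × 0.4781^1 × 0.5219^2 = 3 × 0.4781 × 0.27237961 = 0.390674 (base)
P(M+2) = C(3,1) × 0.4781^2 × 0.5219^1 = 3 × 0.22857961 × 0.5219 = 0.357887
Relative intensity = 0.357887 / 0.390674 × 100 = 91.61

91.61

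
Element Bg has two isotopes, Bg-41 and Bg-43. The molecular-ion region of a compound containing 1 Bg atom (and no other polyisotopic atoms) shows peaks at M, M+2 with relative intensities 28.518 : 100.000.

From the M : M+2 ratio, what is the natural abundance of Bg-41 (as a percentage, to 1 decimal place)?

22.2%

Let p = fractional abundance of Bg-41. I(M+2)/I(M) = [C(1,1)·p^0·(1−p)] / p^1 = 1·(1−p)/p = 100.000/28.518 = 3.5066
(1−p)/p = 3.5066/1 = 3.5066  ⇒  p = 1/(1 + 3.5066) = 0.2219
Bg-41: 22.2%, Bg-43: 77.8%.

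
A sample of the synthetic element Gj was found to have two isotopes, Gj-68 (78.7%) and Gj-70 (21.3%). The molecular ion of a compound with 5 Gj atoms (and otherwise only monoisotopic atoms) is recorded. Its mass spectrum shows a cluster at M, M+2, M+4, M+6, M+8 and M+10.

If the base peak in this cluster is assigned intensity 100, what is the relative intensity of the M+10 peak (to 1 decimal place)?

Term probabilities: M 0.3019, M+2 0.4086, M+4 0.2211, M+6 0.0599, M+8 0.0081, M+10 0.0004. Base peak = M+2.
P(M+2) = C(5,1) × 0.787^4 × 0.213^1 = 5 × 0.38361796 × 0.2130 = 0.408553 (base)
P(M+10) = C(5,5) × 0.787^0 × 0.213^5 = 1 × 1.0000 × 0.00043843 = 0.000438
Relative intensity = 0.000438 / 0.408553 × 100 = 0.1

0.1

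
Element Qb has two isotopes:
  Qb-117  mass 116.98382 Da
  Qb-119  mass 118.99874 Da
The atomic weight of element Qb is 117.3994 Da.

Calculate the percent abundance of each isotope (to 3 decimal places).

With x = fraction of Qb-117 (so Qb-119 is 1 − x):
116.98382·x + 118.99874·(1 − x) = 117.3994
(116.98382 − 118.99874)·x = 117.3994 − 118.99874
x = -1.59934 / -2.01492 = 0.79375 → 79.375% Qb-117, 20.625% Qb-119.

Qb-117: 79.375%, Qb-119: 20.625%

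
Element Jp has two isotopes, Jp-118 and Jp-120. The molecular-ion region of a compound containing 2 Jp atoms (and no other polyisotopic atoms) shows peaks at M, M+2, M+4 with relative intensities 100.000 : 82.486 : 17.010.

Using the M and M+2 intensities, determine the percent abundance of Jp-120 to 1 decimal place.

29.2%

If p is the fraction of Jp that is Jp-118, then I(M+2)/I(M) = [C(2,1)·p^1·(1−p)] / p^2 = 2·(1−p)/p = 82.486/100.000 = 0.8249
(1−p)/p = 0.8249/2 = 0.4124  ⇒  p = 1/(1 + 0.4124) = 0.7080
Jp-118: 70.8%, Jp-120: 29.2%.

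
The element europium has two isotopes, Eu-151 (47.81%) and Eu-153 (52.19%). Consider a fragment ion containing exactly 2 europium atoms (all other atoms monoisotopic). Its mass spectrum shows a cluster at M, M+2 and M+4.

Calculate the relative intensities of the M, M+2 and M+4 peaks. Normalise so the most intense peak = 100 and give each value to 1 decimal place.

45.8 : 100.0 : 54.6

The 2 Eu atoms are independent, so intensities follow the terms of (0.4781 + 0.5219)^2.
P(M) = 0.4781^2 = 0.228580
P(M+2) = 2 × 0.4781^1 × 0.5219^1 = 0.499041
P(M+4) = 0.5219^2 = 0.272380
The M+2 peak is largest (0.499041); scaling to 100 gives 45.8 : 100.0 : 54.6.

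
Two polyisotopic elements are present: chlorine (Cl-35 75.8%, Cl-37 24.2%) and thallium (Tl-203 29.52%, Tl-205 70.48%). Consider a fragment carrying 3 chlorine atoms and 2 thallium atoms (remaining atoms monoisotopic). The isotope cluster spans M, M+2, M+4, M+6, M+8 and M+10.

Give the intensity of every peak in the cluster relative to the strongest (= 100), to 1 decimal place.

9.5 : 54.2 : 100.0 : 65.7 : 17.9 : 1.8

Chlorine pattern (n=3): 0.43551951 : 0.41713346 : 0.13317454 : 0.01417249
Thallium pattern (n=2): 0.08714304 : 0.41611392 : 0.49674304
Convolve the two distributions (both contribute in 2-u steps):
  M: 0.43551951×0.08714304 = 0.037952
  M+2: 0.43551951×0.41611392 + 0.41713346×0.08714304 = 0.217576
  M+4: 0.43551951×0.49674304 + 0.41713346×0.41611392 + 0.13317454×0.08714304 = 0.401522
  M+6: 0.41713346×0.49674304 + 0.13317454×0.41611392 + 0.01417249×0.08714304 = 0.263859
  M+8: 0.13317454×0.49674304 + 0.01417249×0.41611392 = 0.072051
  M+10: 0.01417249×0.49674304 = 0.007040
Scale to base peak (0.401522) = 100: 9.5 : 54.2 : 100.0 : 65.7 : 17.9 : 1.8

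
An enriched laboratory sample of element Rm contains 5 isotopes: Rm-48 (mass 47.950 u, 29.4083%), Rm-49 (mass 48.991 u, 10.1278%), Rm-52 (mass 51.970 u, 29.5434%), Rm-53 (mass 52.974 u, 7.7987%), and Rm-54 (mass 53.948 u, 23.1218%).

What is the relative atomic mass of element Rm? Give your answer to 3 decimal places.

51.022 u

Ar = Σ fᵢ·mᵢ = 0.294083 × 47.950 + 0.101278 × 48.991 + 0.295434 × 51.970 + 0.077987 × 52.974 + 0.231218 × 53.948
= 14.1013 + 4.9617 + 15.3537 + 4.1313 + 12.4737 = 51.0217 u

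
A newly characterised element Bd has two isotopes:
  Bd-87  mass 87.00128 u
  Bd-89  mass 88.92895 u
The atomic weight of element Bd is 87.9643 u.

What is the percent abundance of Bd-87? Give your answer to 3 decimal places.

50.042%

With x = fraction of Bd-87 (so Bd-89 is 1 − x):
87.00128·x + 88.92895·(1 − x) = 87.9643
(87.00128 − 88.92895)·x = 87.9643 − 88.92895
x = -0.96465 / -1.92767 = 0.50042 → 50.042% Bd-87, 49.958% Bd-89.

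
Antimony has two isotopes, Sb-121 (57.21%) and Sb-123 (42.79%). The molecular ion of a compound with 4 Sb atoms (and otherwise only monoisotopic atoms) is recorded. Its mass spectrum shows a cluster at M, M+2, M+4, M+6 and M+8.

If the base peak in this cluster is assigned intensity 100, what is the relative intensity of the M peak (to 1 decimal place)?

29.8

(0.5721 + 0.4279)^4 gives M 0.1071, M+2 0.3205, M+4 0.3596, M+6 0.1793, M+8 0.0335; the largest is M+4.
P(M+4) = C(4,2) × 0.5721^2 × 0.4279^2 = 6 × 0.32729841 × 0.18309841 = 0.359567 (base)
P(M) = C(4,0) × 0.5721^4 × 0.4279^0 = 1 × 0.10712425 × 1.0000 = 0.107124
Relative intensity = 0.107124 / 0.359567 × 100 = 29.8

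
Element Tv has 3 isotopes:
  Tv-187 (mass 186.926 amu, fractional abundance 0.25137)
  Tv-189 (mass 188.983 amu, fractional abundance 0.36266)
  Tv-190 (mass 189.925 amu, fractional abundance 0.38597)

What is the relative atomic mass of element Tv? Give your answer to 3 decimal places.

Weight each isotope mass by its fractional abundance: 0.25137 × 186.926 + 0.36266 × 188.983 + 0.38597 × 189.925
= 46.9876 + 68.5366 + 73.3054 = 188.8296 amu

188.830 amu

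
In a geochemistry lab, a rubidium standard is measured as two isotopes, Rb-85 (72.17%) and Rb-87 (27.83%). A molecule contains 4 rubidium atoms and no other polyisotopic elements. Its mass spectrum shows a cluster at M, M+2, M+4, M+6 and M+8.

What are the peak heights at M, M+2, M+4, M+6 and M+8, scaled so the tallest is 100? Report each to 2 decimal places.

The 4 Rb atoms are independent, so intensities follow the terms of (0.7217 + 0.2783)^4.
P(M) = 0.7217^4 = 0.271286
P(M+2) = 4 × 0.7217^3 × 0.2783^1 = 0.418450
P(M+4) = 6 × 0.7217^2 × 0.2783^2 = 0.242042
P(M+6) = 4 × 0.7217^1 × 0.2783^3 = 0.062224
P(M+8) = 0.2783^4 = 0.005999
The M+2 peak is largest (0.418450); scaling to 100 gives 64.83 : 100.00 : 57.84 : 14.87 : 1.43.

64.83 : 100.00 : 57.84 : 14.87 : 1.43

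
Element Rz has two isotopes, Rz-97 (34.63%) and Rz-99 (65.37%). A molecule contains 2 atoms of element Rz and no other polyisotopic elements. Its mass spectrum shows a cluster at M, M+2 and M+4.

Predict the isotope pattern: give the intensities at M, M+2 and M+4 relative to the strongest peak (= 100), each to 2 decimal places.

26.49 : 100.00 : 94.38

The 2 Rz atoms are independent, so intensities follow the terms of (0.3463 + 0.6537)^2.
P(M) = 0.3463^2 = 0.119924
P(M+2) = 2 × 0.3463^1 × 0.6537^1 = 0.452753
P(M+4) = 0.6537^2 = 0.427324
The M+2 peak is largest (0.452753); scaling to 100 gives 26.49 : 100.00 : 94.38.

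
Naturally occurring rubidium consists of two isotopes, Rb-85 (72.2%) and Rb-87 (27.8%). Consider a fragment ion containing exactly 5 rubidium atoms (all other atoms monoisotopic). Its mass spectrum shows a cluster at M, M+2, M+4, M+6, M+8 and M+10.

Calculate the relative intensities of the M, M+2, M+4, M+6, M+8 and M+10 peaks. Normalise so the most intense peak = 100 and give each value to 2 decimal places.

Each Rb atom is independently Rb-85 (p = 0.722) or Rb-87 (q = 0.278); the cluster is the binomial expansion (p + q)^5.
P(M) = 0.722^5 = 0.196194
P(M+2) = 5 × 0.722^4 × 0.278^1 = 0.377714
P(M+4) = 10 × 0.722^3 × 0.278^2 = 0.290872
P(M+6) = 10 × 0.722^2 × 0.278^3 = 0.111998
P(M+8) = 5 × 0.722^1 × 0.278^4 = 0.021562
P(M+10) = 0.278^5 = 0.001660
The M+2 peak is largest (0.377714); scaling to 100 gives 51.94 : 100.00 : 77.01 : 29.65 : 5.71 : 0.44.

51.94 : 100.00 : 77.01 : 29.65 : 5.71 : 0.44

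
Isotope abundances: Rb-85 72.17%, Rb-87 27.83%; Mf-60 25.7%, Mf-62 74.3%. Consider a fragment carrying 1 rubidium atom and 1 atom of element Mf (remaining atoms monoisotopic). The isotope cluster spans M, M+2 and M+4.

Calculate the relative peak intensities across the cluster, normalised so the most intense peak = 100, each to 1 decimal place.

Rubidium pattern (n=1): 0.7217 : 0.2783
Element Mf pattern (n=1): 0.2570 : 0.7430
Convolve the two distributions (both contribute in 2-u steps):
  M: 0.7217×0.2570 = 0.185477
  M+2: 0.7217×0.7430 + 0.2783×0.2570 = 0.607746
  M+4: 0.2783×0.7430 = 0.206777
Scale to base peak (0.607746) = 100: 30.5 : 100.0 : 34.0

30.5 : 100.0 : 34.0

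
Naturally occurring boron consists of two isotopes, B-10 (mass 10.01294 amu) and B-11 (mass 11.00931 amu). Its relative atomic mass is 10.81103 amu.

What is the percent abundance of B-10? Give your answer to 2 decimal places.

19.90%

With x = fraction of B-10 (so B-11 is 1 − x):
10.01294·x + 11.00931·(1 − x) = 10.81103
(10.01294 − 11.00931)·x = 10.81103 − 11.00931
x = -0.19828 / -0.99637 = 0.19900 → 19.90% B-10, 80.10% B-11.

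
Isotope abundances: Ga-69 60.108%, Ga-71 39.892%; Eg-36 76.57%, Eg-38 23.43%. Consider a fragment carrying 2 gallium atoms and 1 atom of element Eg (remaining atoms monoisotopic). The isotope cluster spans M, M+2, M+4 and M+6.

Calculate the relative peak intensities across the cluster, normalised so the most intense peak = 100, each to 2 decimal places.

Gallium pattern (n=2): 0.36129717 : 0.47956567 : 0.15913717
Element Eg pattern (n=1): 0.7657 : 0.2343
Convolve the two distributions (both contribute in 2-u steps):
  M: 0.36129717×0.7657 = 0.276645
  M+2: 0.36129717×0.2343 + 0.47956567×0.7657 = 0.451855
  M+4: 0.47956567×0.2343 + 0.15913717×0.7657 = 0.234214
  M+6: 0.15913717×0.2343 = 0.037286
Scale to base peak (0.451855) = 100: 61.22 : 100.00 : 51.83 : 8.25

61.22 : 100.00 : 51.83 : 8.25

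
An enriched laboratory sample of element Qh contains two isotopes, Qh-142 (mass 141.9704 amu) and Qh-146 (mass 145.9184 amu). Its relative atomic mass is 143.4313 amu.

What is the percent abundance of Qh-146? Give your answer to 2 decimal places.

Writing the weighted mean with unknown fraction x of Qh-142:
141.9704·x + 145.9184·(1 − x) = 143.4313
(141.9704 − 145.9184)·x = 143.4313 − 145.9184
x = -2.4871 / -3.9480 = 0.62996 → 63.00% Qh-142, 37.00% Qh-146.

37.00%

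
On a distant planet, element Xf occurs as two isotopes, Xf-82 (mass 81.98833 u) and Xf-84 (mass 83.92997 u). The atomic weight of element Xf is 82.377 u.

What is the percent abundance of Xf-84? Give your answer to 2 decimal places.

Let x be the fractional abundance of Xf-82; then Xf-84 has abundance 1 − x.
81.98833·x + 83.92997·(1 − x) = 82.377
(81.98833 − 83.92997)·x = 82.377 − 83.92997
x = -1.55297 / -1.94164 = 0.79982 → 79.98% Xf-82, 20.02% Xf-84.

20.02%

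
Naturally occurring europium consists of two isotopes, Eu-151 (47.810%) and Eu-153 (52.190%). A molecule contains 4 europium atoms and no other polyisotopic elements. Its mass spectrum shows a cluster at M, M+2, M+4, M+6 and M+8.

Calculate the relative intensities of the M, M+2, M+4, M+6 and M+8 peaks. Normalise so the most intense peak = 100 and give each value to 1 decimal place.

Each Eu atom is independently Eu-151 (p = 0.47810) or Eu-153 (q = 0.52190); the cluster is the binomial expansion (p + q)^4.
P(M) = 0.47810^4 = 0.052249
P(M+2) = 4 × 0.47810^3 × 0.52190^1 = 0.228141
P(M+4) = 6 × 0.47810^2 × 0.52190^2 = 0.373563
P(M+6) = 4 × 0.47810^1 × 0.52190^3 = 0.271857
P(M+8) = 0.52190^4 = 0.074191
The M+4 peak is largest (0.373563); scaling to 100 gives 14.0 : 61.1 : 100.0 : 72.8 : 19.9.

14.0 : 61.1 : 100.0 : 72.8 : 19.9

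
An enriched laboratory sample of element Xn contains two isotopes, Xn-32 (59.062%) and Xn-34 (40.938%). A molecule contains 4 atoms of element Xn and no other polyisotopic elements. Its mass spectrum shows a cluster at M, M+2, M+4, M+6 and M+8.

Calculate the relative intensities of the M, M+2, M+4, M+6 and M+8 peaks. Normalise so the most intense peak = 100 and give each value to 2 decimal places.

The 4 Xn atoms are independent, so intensities follow the terms of (0.59062 + 0.40938)^4.
P(M) = 0.59062^4 = 0.121684
P(M+2) = 4 × 0.59062^3 × 0.40938^1 = 0.337374
P(M+4) = 6 × 0.59062^2 × 0.40938^2 = 0.350769
P(M+6) = 4 × 0.59062^1 × 0.40938^3 = 0.162087
P(M+8) = 0.40938^4 = 0.028087
The M+4 peak is largest (0.350769); scaling to 100 gives 34.69 : 96.18 : 100.00 : 46.21 : 8.01.

34.69 : 96.18 : 100.00 : 46.21 : 8.01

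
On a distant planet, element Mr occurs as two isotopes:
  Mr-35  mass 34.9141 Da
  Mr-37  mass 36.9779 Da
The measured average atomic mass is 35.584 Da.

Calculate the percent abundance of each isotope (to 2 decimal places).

Mr-35: 67.54%, Mr-37: 32.46%

Writing the weighted mean with unknown fraction x of Mr-35:
34.9141·x + 36.9779·(1 − x) = 35.584
(34.9141 − 36.9779)·x = 35.584 − 36.9779
x = -1.3939 / -2.0638 = 0.67540 → 67.54% Mr-35, 32.46% Mr-37.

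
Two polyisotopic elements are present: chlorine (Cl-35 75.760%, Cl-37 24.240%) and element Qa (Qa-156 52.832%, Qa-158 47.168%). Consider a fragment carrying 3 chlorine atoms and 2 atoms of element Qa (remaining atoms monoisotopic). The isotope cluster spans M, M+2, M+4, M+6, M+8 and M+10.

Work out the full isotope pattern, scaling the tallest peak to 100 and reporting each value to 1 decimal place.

35.5 : 97.4 : 100.0 : 47.8 : 10.8 : 0.9

Chlorine pattern (n=3): 0.4348304 : 0.41738208 : 0.13354464 : 0.01424288
Element Qa pattern (n=2): 0.27912202 : 0.49839596 : 0.22248202
Convolve the two distributions (both contribute in 2-u steps):
  M: 0.4348304×0.27912202 = 0.121371
  M+2: 0.4348304×0.49839596 + 0.41738208×0.27912202 = 0.333218
  M+4: 0.4348304×0.22248202 + 0.41738208×0.49839596 + 0.13354464×0.27912202 = 0.342039
  M+6: 0.41738208×0.22248202 + 0.13354464×0.49839596 + 0.01424288×0.27912202 = 0.163394
  M+8: 0.13354464×0.22248202 + 0.01424288×0.49839596 = 0.036810
  M+10: 0.01424288×0.22248202 = 0.003169
Scale to base peak (0.342039) = 100: 35.5 : 97.4 : 100.0 : 47.8 : 10.8 : 0.9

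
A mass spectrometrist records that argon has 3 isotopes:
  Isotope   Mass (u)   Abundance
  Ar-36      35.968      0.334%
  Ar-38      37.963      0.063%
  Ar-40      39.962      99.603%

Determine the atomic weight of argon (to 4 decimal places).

Weight each isotope mass by its fractional abundance: 0.00334 × 35.968 + 0.00063 × 37.963 + 0.99603 × 39.962
= 0.12013 + 0.02392 + 39.80335 = 39.94740 u

39.9474 u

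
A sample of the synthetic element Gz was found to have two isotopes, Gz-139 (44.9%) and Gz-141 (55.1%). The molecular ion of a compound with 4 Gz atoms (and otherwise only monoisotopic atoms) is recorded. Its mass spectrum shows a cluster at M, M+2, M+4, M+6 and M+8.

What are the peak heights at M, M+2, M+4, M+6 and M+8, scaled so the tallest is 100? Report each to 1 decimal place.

The 4 Gz atoms are independent, so intensities follow the terms of (0.449 + 0.551)^4.
P(M) = 0.449^4 = 0.040643
P(M+2) = 4 × 0.449^3 × 0.551^1 = 0.199504
P(M+4) = 6 × 0.449^2 × 0.551^2 = 0.367238
P(M+6) = 4 × 0.449^1 × 0.551^3 = 0.300442
P(M+8) = 0.551^4 = 0.092174
The M+4 peak is largest (0.367238); scaling to 100 gives 11.1 : 54.3 : 100.0 : 81.8 : 25.1.

11.1 : 54.3 : 100.0 : 81.8 : 25.1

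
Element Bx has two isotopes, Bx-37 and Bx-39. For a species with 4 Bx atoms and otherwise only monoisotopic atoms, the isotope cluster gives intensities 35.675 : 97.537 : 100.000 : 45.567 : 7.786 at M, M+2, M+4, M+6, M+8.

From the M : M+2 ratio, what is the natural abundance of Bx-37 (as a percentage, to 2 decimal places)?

If p is the fraction of Bx that is Bx-37, then I(M+2)/I(M) = [C(4,1)·p^3·(1−p)] / p^4 = 4·(1−p)/p = 97.537/35.675 = 2.7340
(1−p)/p = 2.7340/4 = 0.6835  ⇒  p = 1/(1 + 0.6835) = 0.5940
Bx-37: 59.40%, Bx-39: 40.60%.

59.40%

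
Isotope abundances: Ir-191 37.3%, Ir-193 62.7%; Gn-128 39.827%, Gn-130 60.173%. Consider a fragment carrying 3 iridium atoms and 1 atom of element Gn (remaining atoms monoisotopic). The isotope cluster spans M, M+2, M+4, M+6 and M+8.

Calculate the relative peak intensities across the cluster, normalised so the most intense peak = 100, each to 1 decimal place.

5.7 : 37.3 : 91.7 : 100.0 : 40.9

Iridium pattern (n=3): 0.05189512 : 0.26170165 : 0.43991135 : 0.24649188
Element Gn pattern (n=1): 0.39827 : 0.60173
Convolve the two distributions (both contribute in 2-u steps):
  M: 0.05189512×0.39827 = 0.020668
  M+2: 0.05189512×0.60173 + 0.26170165×0.39827 = 0.135455
  M+4: 0.26170165×0.60173 + 0.43991135×0.39827 = 0.332677
  M+6: 0.43991135×0.60173 + 0.24649188×0.39827 = 0.362878
  M+8: 0.24649188×0.60173 = 0.148322
Scale to base peak (0.362878) = 100: 5.7 : 37.3 : 91.7 : 100.0 : 40.9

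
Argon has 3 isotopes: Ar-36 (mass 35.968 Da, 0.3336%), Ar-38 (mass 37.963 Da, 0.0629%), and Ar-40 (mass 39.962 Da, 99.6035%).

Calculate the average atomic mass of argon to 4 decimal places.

39.9474 Da

Ar = Σ fᵢ·mᵢ = 0.003336 × 35.968 + 0.000629 × 37.963 + 0.996035 × 39.962
= 0.11999 + 0.02388 + 39.80355 = 39.94742 Da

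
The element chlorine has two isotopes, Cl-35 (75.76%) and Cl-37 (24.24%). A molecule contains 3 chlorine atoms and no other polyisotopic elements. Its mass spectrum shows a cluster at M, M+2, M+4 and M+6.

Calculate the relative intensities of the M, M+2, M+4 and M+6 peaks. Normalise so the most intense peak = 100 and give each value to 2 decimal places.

100.00 : 95.99 : 30.71 : 3.28

Each Cl atom is independently Cl-35 (p = 0.7576) or Cl-37 (q = 0.2424); the cluster is the binomial expansion (p + q)^3.
P(M) = 0.7576^3 = 0.434830
P(M+2) = 3 × 0.7576^2 × 0.2424^1 = 0.417382
P(M+4) = 3 × 0.7576^1 × 0.2424^2 = 0.133545
P(M+6) = 0.2424^3 = 0.014243
The M peak is largest (0.434830); scaling to 100 gives 100.00 : 95.99 : 30.71 : 3.28.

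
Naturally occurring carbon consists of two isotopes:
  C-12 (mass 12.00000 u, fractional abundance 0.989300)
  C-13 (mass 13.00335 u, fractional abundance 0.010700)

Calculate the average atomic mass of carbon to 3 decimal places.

The abundance-weighted mean is 0.989300 × 12.00000 + 0.010700 × 13.00335
= 11.871600 + 0.139136 = 12.010736 u

12.011 u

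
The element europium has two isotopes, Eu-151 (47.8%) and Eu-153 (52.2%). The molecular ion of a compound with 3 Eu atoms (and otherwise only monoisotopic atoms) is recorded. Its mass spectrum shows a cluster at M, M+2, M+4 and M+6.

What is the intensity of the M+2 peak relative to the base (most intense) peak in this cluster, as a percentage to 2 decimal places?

(0.478 + 0.522)^3 gives M 0.1092, M+2 0.3578, M+4 0.3907, M+6 0.1422; the largest is M+4.
P(M+4) = C(3,2) × 0.478^1 × 0.522^2 = 3 × 0.4780 × 0.272484 = 0.390742 (base)
P(M+2) = C(3,1) × 0.478^2 × 0.522^1 = 3 × 0.228484 × 0.5220 = 0.357806
Relative intensity = 0.357806 / 0.390742 × 100 = 91.57

91.57%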